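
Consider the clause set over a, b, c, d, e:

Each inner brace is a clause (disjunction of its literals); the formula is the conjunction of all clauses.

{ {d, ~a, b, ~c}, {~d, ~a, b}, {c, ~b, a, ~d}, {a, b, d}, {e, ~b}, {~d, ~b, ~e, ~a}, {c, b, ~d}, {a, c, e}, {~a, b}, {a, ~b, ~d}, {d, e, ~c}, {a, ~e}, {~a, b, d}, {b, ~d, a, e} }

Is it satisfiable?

Suppose e = 1.
(a) alone gives a = 1.
(b) alone gives b = 1.
(~d) alone gives d = 0.
No clause remains; c is free.
A satisfying assignment: a ↦ 1,  b ↦ 1,  c ↦ 0,  d ↦ 0,  e ↦ 1.

Satisfiable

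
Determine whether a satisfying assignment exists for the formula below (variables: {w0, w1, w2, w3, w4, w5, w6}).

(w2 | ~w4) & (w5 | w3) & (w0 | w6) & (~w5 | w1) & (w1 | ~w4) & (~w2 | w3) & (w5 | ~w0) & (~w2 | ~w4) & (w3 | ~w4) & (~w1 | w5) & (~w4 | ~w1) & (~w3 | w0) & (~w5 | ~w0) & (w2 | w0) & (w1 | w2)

Suppose w2 = 1.
The clause (w3) is unit, so w3 = 1.
The clause (~w4) is unit, so w4 = 0.
The clause (w0) is unit, so w0 = 1.
The clause (w5) is unit, so w5 = 1.
That conflicts with the unit clause (~w5).
Backtrack on w2: now try w2 = 0.
The clause (~w4) is unit, so w4 = 0.
The clause (w0) is unit, so w0 = 1.
The clause (w5) is unit, so w5 = 1.
That conflicts with the unit clause (~w5).
Either choice for w2 ends in contradiction.
No assignment satisfies every clause.

No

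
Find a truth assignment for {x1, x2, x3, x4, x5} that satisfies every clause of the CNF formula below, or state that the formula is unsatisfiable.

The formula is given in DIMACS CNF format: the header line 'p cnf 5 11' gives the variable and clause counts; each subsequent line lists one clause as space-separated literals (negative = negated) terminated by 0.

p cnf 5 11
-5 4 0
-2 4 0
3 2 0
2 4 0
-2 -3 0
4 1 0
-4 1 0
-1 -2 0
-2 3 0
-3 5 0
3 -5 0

Branch on x5: set x5 = True.
(x4) alone gives x4 = True.
(x1) alone gives x1 = True.
(¬x2) alone gives x2 = False.
(x3) alone gives x3 = True.
All clauses are satisfied.

x1=True; x2=False; x3=True; x4=True; x5=True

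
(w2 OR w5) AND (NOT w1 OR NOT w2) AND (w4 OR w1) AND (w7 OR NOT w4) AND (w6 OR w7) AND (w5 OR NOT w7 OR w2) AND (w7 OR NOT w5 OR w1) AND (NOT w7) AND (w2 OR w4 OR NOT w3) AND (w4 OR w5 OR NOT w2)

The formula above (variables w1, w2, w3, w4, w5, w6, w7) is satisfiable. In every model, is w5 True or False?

Suppose w5 = false.
(w2) alone gives w2 = true.
(NOT w1) alone gives w1 = false.
(w4) alone gives w4 = true.
(w7) alone gives w7 = true.
Now (NOT w7) is unsatisfied and unit — conflict.
So every satisfying assignment has w5 = True.

True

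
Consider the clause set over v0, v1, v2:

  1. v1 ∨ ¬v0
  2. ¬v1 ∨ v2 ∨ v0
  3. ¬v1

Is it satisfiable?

Yes

(¬v1) alone gives v1 = False.
(¬v0) alone gives v0 = False.
All clauses hold; v2 can take either value.
A satisfying assignment: v0=False,  v1=False,  v2=True.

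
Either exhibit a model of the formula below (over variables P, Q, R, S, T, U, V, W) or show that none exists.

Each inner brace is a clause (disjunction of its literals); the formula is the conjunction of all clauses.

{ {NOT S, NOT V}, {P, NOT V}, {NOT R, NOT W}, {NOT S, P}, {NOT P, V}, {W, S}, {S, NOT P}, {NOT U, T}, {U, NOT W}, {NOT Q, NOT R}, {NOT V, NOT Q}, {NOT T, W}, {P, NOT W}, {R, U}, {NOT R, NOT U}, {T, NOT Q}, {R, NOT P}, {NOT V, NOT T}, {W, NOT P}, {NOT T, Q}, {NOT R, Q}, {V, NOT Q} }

Case S = false:
The clause (W) is unit, so W = true.
The clause (NOT R) is unit, so R = false.
The clause (NOT P) is unit, so P = false.
But (P) is also a unit clause — contradiction.
Backtrack on S: now try S = true.
The clause (NOT V) is unit, so V = false.
The clause (P) is unit, so P = true.
But (NOT P) is also a unit clause — contradiction.
Either choice for S ends in contradiction.

UNSATISFIABLE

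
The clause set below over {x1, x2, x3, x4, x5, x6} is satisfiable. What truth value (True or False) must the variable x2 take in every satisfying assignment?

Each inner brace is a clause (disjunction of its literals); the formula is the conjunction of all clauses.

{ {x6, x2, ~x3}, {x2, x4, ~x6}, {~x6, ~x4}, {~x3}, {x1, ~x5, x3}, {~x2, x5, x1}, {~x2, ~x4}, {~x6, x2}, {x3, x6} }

True

Suppose x2 = 0.
From the singleton clause (~x3), x3 = 0.
From the singleton clause (~x6), x6 = 0.
Now (x6) is unsatisfied and unit — conflict.
So every satisfying assignment has x2 = True.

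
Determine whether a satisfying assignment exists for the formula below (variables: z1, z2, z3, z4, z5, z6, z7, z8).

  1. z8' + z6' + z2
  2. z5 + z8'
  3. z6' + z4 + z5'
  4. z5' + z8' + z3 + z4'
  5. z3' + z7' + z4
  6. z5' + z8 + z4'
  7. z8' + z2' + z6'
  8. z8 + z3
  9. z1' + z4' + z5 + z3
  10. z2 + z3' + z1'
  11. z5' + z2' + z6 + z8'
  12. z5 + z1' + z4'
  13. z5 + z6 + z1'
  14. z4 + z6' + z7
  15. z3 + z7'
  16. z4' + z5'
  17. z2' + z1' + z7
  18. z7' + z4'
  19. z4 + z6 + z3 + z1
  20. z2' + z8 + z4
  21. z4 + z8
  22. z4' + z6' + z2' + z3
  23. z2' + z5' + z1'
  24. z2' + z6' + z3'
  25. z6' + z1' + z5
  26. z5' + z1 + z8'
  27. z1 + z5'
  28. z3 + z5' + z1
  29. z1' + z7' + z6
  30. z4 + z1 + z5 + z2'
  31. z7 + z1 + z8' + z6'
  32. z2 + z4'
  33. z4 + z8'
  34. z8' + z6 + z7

Satisfiable

Try z5 = 0.
Unit clause (z8') forces z8 = 0.
Unit clause (z3) forces z3 = 1.
Unit clause (z4) forces z4 = 1.
Unit clause (z1') forces z1 = 0.
Unit clause (z7') forces z7 = 0.
Unit clause (z2) forces z2 = 1.
Unit clause (z6') forces z6 = 0.
This assignment satisfies each clause.
A satisfying assignment: z1=0, z2=1, z3=1, z4=1, z5=0, z6=0, z7=0, z8=0.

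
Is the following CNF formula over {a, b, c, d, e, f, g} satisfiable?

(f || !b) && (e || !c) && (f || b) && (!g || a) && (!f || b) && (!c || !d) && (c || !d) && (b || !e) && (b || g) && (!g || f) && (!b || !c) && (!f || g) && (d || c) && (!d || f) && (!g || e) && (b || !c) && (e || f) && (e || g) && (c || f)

Try f = true.
(b) alone gives b = true.
(!c) alone gives c = false.
(!d) alone gives d = false.
That conflicts with the unit clause (d).
That branch fails; take f = false instead.
(!b) alone gives b = false.
That conflicts with the unit clause (b).
Neither f = true nor f = false works.
No assignment satisfies every clause.

No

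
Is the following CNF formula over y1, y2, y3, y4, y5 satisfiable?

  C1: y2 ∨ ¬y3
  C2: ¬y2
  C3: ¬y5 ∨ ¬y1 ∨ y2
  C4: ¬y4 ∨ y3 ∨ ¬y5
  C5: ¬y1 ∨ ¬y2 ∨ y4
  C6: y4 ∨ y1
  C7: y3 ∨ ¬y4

The clause (¬y2) is unit, so y2 = False.
The clause (¬y3) is unit, so y3 = False.
The clause (¬y4) is unit, so y4 = False.
The clause (y1) is unit, so y1 = True.
The clause (¬y5) is unit, so y5 = False.
This assignment satisfies each clause.
A satisfying assignment: y1=True, y2=False, y3=False, y4=False, y5=False.

Yes, satisfiable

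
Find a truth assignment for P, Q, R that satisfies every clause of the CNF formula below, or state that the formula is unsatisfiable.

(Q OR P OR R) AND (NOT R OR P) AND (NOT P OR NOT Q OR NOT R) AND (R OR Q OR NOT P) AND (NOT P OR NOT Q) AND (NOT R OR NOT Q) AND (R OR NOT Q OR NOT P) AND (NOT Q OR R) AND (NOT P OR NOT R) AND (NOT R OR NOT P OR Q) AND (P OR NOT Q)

UNSATISFIABLE

Branch on R: set R = false.
The clause (NOT Q) is unit, so Q = false.
The clause (P) is unit, so P = true.
That conflicts with the unit clause (NOT P).
So R must be the other value — set R = true.
The clause (P) is unit, so P = true.
That conflicts with the unit clause (NOT P).
Both values of R lead to a conflict.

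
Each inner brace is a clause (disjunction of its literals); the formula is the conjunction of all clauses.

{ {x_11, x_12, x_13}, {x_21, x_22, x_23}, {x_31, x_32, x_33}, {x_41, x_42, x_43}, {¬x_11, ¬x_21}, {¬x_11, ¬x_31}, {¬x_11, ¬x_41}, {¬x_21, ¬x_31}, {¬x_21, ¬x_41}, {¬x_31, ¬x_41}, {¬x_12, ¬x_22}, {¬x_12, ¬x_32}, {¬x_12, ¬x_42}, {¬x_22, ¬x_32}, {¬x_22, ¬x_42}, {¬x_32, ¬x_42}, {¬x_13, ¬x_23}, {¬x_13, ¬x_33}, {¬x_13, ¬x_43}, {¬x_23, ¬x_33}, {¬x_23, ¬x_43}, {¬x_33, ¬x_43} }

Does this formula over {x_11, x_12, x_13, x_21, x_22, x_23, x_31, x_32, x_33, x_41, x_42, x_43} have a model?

No, unsatisfiable

Branch on x_11: set x_11 = False.
Branch on x_12: set x_12 = True.
(¬x_22) alone gives x_22 = False.
(¬x_32) alone gives x_32 = False.
(¬x_42) alone gives x_42 = False.
Branch on x_21: set x_21 = True.
(¬x_31) alone gives x_31 = False.
(x_33) alone gives x_33 = True.
(¬x_41) alone gives x_41 = False.
(x_43) alone gives x_43 = True.
But (¬x_43) is also a unit clause — contradiction.
That branch fails; take x_21 = False instead.
(x_23) alone gives x_23 = True.
(¬x_13) alone gives x_13 = False.
(¬x_33) alone gives x_33 = False.
(x_31) alone gives x_31 = True.
(¬x_41) alone gives x_41 = False.
(x_43) alone gives x_43 = True.
But (¬x_43) is also a unit clause — contradiction.
Both values of x_21 lead to a conflict.
That branch fails; take x_12 = False instead.
(x_13) alone gives x_13 = True.
(¬x_23) alone gives x_23 = False.
(¬x_33) alone gives x_33 = False.
(¬x_43) alone gives x_43 = False.
Branch on x_21: set x_21 = True.
(¬x_31) alone gives x_31 = False.
(x_32) alone gives x_32 = True.
(¬x_41) alone gives x_41 = False.
(x_42) alone gives x_42 = True.
But (¬x_42) is also a unit clause — contradiction.
That branch fails; take x_21 = False instead.
(x_22) alone gives x_22 = True.
(¬x_32) alone gives x_32 = False.
(x_31) alone gives x_31 = True.
(¬x_41) alone gives x_41 = False.
(x_42) alone gives x_42 = True.
But (¬x_42) is also a unit clause — contradiction.
Both values of x_21 lead to a conflict.
Both values of x_12 lead to a conflict.
That branch fails; take x_11 = True instead.
(¬x_21) alone gives x_21 = False.
(¬x_31) alone gives x_31 = False.
(¬x_41) alone gives x_41 = False.
Branch on x_22: set x_22 = True.
(¬x_12) alone gives x_12 = False.
(¬x_32) alone gives x_32 = False.
(x_33) alone gives x_33 = True.
(¬x_42) alone gives x_42 = False.
(x_43) alone gives x_43 = True.
But (¬x_43) is also a unit clause — contradiction.
That branch fails; take x_22 = False instead.
(x_23) alone gives x_23 = True.
(¬x_13) alone gives x_13 = False.
(¬x_33) alone gives x_33 = False.
(x_32) alone gives x_32 = True.
(¬x_12) alone gives x_12 = False.
(¬x_42) alone gives x_42 = False.
(x_43) alone gives x_43 = True.
But (¬x_43) is also a unit clause — contradiction.
Both values of x_22 lead to a conflict.
Both values of x_11 lead to a conflict.
No assignment satisfies every clause.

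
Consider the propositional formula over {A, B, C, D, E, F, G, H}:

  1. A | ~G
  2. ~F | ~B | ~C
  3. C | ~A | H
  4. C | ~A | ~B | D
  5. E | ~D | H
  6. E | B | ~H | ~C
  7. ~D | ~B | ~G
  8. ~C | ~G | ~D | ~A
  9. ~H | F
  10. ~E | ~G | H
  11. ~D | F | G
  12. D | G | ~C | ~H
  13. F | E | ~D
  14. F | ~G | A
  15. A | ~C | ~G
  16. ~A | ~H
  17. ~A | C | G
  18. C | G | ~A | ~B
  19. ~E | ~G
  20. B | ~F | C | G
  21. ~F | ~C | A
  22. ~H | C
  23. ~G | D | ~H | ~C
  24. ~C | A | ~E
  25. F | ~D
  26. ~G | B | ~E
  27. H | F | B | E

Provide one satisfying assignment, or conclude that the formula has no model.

Suppose A = 1.
(~H) alone gives H = 0.
(C) alone gives C = 1.
Suppose F = 1.
(~B) alone gives B = 0.
Suppose E = 1.
(~G) alone gives G = 0.
All clauses hold; D can take either value.

A ↦ 1, B ↦ 0, C ↦ 1, D ↦ 1, E ↦ 1, F ↦ 1, G ↦ 0, H ↦ 0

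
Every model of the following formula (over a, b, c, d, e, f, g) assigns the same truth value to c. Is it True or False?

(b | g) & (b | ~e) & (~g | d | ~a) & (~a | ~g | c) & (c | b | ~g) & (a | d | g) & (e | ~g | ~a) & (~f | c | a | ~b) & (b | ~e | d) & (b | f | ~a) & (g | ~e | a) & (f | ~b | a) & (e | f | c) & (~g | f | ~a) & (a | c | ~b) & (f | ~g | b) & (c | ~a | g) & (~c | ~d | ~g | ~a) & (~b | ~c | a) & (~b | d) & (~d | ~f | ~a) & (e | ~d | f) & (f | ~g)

Suppose c = 0.
Try b = 1.
Unit clause (a) forces a = 1.
Unit clause (~g) forces g = 0.
That conflicts with the unit clause (g).
Backtrack on b: now try b = 0.
Unit clause (g) forces g = 1.
That conflicts with the unit clause (~g).
Both values of b lead to a conflict.
So every satisfying assignment has c = True.

True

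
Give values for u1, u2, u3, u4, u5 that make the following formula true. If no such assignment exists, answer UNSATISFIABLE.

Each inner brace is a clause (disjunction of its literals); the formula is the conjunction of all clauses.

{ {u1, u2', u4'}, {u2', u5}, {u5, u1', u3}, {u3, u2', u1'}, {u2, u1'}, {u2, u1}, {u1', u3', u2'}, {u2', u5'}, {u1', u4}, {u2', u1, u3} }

Suppose u2 = 0.
The clause (u1') is unit, so u1 = 0.
That conflicts with the unit clause (u1).
So u2 must be the other value — set u2 = 1.
The clause (u5) is unit, so u5 = 1.
That conflicts with the unit clause (u5').
Either choice for u2 ends in contradiction.

UNSATISFIABLE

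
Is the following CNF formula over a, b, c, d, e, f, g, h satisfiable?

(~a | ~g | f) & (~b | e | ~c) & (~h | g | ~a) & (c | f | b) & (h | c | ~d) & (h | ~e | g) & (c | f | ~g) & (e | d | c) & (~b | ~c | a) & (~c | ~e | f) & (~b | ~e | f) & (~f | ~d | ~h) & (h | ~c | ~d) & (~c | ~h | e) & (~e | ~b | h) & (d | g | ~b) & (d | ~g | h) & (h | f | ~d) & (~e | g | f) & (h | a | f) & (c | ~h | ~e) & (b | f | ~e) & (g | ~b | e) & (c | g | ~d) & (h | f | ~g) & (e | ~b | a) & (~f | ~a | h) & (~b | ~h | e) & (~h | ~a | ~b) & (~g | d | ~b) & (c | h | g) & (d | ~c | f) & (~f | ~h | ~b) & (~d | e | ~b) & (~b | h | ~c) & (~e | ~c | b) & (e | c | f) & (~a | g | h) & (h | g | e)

Unsatisfiable

Suppose a = 0.
Suppose b = 0.
Suppose c = 1.
From the singleton clause (~e), e = 0.
From the singleton clause (~h), h = 0.
From the singleton clause (~d), d = 0.
From the singleton clause (~g), g = 0.
That conflicts with the unit clause (g).
That branch fails; take c = 0 instead.
From the singleton clause (f), f = 1.
Suppose h = 1.
From the singleton clause (~d), d = 0.
From the singleton clause (e), e = 1.
That conflicts with the unit clause (~e).
That branch fails; take h = 0 instead.
From the singleton clause (~d), d = 0.
From the singleton clause (e), e = 1.
From the singleton clause (g), g = 1.
That conflicts with the unit clause (~g).
Either choice for h ends in contradiction.
Either choice for c ends in contradiction.
That branch fails; take b = 1 instead.
From the singleton clause (~c), c = 0.
From the singleton clause (e), e = 1.
From the singleton clause (f), f = 1.
From the singleton clause (h), h = 1.
That conflicts with the unit clause (~h).
Either choice for b ends in contradiction.
That branch fails; take a = 1 instead.
Suppose g = 0.
From the singleton clause (~h), h = 0.
That conflicts with the unit clause (h).
That branch fails; take g = 1 instead.
From the singleton clause (f), f = 1.
From the singleton clause (h), h = 1.
From the singleton clause (~d), d = 0.
From the singleton clause (~b), b = 0.
Suppose e = 1.
From the singleton clause (c), c = 1.
That conflicts with the unit clause (~c).
That branch fails; take e = 0 instead.
From the singleton clause (c), c = 1.
That conflicts with the unit clause (~c).
Either choice for e ends in contradiction.
Either choice for g ends in contradiction.
Either choice for a ends in contradiction.
No assignment satisfies every clause.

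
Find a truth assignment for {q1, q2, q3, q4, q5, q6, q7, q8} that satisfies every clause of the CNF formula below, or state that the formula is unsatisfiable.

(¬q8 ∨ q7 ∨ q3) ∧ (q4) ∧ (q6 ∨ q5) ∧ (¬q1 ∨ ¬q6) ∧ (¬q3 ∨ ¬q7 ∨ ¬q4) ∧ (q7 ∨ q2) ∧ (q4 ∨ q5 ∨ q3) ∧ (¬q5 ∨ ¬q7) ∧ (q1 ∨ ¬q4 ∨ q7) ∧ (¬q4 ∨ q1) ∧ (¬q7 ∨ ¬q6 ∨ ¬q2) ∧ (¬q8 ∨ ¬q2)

q1=True, q2=True, q3=True, q4=True, q5=True, q6=False, q7=False, q8=False

(q4) alone gives q4 = True.
(q1) alone gives q1 = True.
(¬q6) alone gives q6 = False.
(q5) alone gives q5 = True.
(¬q7) alone gives q7 = False.
(q2) alone gives q2 = True.
(¬q8) alone gives q8 = False.
No clause remains; q3 is free.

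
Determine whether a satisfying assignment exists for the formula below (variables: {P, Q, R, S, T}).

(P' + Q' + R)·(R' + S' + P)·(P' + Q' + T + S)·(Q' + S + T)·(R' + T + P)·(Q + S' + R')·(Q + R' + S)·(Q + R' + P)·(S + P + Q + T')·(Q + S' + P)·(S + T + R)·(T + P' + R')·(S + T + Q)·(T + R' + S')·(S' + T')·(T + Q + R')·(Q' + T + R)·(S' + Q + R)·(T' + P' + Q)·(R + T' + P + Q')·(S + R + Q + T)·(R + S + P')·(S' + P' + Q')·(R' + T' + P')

Case S = 0:
Case Q = 1:
Unit clause (T) forces T = 1.
Case P = 0:
Unit clause (R) forces R = 1.
This assignment satisfies each clause.
A satisfying assignment: P: 0,  Q: 1,  R: 1,  S: 0,  T: 1.

Satisfiable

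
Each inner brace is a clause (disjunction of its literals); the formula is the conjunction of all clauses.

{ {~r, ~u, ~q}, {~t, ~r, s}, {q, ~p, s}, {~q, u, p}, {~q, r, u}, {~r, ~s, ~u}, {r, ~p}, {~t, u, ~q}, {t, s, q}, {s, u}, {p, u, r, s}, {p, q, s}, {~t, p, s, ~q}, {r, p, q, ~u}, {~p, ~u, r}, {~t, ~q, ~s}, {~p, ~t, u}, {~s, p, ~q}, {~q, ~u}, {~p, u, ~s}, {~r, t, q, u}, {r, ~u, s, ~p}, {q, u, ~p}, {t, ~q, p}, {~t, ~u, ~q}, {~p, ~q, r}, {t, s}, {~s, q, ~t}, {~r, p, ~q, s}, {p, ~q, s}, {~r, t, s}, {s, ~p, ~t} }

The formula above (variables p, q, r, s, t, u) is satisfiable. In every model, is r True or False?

Suppose r = 1.
Case u = 0:
Unit clause (s) forces s = 1.
Unit clause (~p) forces p = 0.
Unit clause (~q) forces q = 0.
Unit clause (t) forces t = 1.
But (~t) is also a unit clause — contradiction.
Backtrack on u: now try u = 1.
Unit clause (~q) forces q = 0.
Unit clause (~s) forces s = 0.
Unit clause (~t) forces t = 0.
But (t) is also a unit clause — contradiction.
Both values of u lead to a conflict.
So every satisfying assignment has r = False.

False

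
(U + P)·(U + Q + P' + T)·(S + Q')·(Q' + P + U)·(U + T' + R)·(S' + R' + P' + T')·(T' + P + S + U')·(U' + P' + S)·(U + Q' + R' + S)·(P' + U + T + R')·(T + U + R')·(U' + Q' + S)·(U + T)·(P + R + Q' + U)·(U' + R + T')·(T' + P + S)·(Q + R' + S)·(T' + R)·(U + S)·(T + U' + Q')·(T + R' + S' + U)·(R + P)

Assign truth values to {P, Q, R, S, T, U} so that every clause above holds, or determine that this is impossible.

P=1,  Q=0,  R=0,  S=1,  T=0,  U=1

Try U = 1.
Try S = 1.
Try R = 0.
From the singleton clause (T'), T = 0.
From the singleton clause (Q'), Q = 0.
From the singleton clause (P), P = 1.
All clauses are satisfied.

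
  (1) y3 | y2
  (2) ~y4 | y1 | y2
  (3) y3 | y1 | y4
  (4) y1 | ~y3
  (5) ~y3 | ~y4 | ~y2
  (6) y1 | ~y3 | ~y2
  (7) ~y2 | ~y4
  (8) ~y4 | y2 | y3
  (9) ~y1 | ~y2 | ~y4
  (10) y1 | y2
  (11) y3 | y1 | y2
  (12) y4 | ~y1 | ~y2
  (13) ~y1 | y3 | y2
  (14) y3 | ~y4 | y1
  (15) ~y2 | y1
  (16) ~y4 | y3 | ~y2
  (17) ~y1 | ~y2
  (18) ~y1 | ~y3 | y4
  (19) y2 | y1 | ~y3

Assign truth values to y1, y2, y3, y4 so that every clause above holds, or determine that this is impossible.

y1: 1; y2: 0; y3: 1; y4: 1

Suppose y3 = 1.
(y1) alone gives y1 = 1.
(~y2) alone gives y2 = 0.
(y4) alone gives y4 = 1.
This assignment satisfies each clause.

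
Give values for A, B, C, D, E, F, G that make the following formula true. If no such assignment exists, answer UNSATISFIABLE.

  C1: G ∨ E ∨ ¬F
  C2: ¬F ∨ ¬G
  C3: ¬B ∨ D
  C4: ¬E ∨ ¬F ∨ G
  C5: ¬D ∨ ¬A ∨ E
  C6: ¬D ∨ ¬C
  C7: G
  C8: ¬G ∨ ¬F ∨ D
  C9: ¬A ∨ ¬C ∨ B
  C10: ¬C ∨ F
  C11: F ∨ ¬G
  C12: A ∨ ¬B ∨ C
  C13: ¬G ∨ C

From the singleton clause (G), G = True.
From the singleton clause (¬F), F = False.
Now (F) is unsatisfied and unit — conflict.

UNSATISFIABLE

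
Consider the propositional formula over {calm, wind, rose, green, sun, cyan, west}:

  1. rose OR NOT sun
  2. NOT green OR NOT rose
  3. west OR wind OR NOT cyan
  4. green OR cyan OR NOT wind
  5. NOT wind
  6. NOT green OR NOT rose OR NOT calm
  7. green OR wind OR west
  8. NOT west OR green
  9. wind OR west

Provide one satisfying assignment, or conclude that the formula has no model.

calm ↦ true, wind ↦ false, rose ↦ false, green ↦ true, sun ↦ false, cyan ↦ false, west ↦ true

(NOT wind) alone gives wind = false.
(west) alone gives west = true.
(green) alone gives green = true.
(NOT rose) alone gives rose = false.
(NOT sun) alone gives sun = false.
All clauses hold; calm, cyan can take either value.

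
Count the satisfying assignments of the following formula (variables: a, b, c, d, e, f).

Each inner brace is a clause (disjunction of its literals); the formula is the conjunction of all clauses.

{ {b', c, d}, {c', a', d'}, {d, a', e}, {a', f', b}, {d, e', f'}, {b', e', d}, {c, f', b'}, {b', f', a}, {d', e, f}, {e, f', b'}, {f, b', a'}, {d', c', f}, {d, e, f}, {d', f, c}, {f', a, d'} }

There are 2^6 = 64 truth assignments over (a, b, c, d, e, f).
Split on c. With c = 1, the clauses containing c are satisfied and c' drops from the rest; 3 of the 2^5 = 32 assignments to the other variables satisfy what remains.
With c = 0, by the same count on the reduced clause set, 3 assignments work.
(One model: a=F, b=F, c=F, d=F, e=F, f=T.)
Total: 3 + 3 = 6.

6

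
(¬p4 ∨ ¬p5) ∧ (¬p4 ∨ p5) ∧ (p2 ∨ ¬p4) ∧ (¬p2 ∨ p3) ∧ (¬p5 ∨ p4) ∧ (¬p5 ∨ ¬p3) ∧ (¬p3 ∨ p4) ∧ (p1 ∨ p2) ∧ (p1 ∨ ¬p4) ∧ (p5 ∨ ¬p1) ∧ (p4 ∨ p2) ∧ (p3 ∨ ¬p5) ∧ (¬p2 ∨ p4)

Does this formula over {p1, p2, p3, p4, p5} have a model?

Branch on p4: set p4 = False.
From the singleton clause (¬p5), p5 = False.
From the singleton clause (¬p3), p3 = False.
From the singleton clause (¬p2), p2 = False.
But (p2) is also a unit clause — contradiction.
Backtrack on p4: now try p4 = True.
From the singleton clause (¬p5), p5 = False.
But (p5) is also a unit clause — contradiction.
Both values of p4 lead to a conflict.
No assignment satisfies every clause.

Unsatisfiable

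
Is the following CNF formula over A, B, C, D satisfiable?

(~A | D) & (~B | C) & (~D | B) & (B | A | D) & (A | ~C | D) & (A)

Satisfiable

Unit clause (A) forces A = 1.
Unit clause (D) forces D = 1.
Unit clause (B) forces B = 1.
Unit clause (C) forces C = 1.
This assignment satisfies each clause.
A satisfying assignment: A: 1,  B: 1,  C: 1,  D: 1.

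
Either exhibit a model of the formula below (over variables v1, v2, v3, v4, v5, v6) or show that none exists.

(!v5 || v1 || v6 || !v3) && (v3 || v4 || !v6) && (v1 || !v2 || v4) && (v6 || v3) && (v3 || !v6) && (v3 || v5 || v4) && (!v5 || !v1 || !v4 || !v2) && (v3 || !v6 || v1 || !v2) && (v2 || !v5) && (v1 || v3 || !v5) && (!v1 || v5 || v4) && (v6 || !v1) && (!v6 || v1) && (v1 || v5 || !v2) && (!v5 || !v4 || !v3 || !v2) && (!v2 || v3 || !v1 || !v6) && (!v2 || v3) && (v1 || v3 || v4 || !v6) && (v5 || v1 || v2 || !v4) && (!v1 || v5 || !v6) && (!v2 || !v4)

Try v6 = true.
The clause (v3) is unit, so v3 = true.
The clause (v1) is unit, so v1 = true.
The clause (v5) is unit, so v5 = true.
The clause (v2) is unit, so v2 = true.
The clause (!v4) is unit, so v4 = false.
Every clause now holds.

v1: true,  v2: true,  v3: true,  v4: false,  v5: true,  v6: true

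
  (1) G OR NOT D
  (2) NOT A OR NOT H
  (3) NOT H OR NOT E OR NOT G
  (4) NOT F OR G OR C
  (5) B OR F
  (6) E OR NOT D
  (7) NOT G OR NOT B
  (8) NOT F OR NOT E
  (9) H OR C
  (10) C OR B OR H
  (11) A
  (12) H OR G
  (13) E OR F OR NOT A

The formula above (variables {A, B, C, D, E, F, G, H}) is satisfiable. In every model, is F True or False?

Suppose F = false.
Unit clause (B) forces B = true.
Unit clause (NOT G) forces G = false.
Unit clause (NOT D) forces D = false.
Unit clause (A) forces A = true.
Unit clause (NOT H) forces H = false.
But (H) is also a unit clause — contradiction.
So every satisfying assignment has F = True.

True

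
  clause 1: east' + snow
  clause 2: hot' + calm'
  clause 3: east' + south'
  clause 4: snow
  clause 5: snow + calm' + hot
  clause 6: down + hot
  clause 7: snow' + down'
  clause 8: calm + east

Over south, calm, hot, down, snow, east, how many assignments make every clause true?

There are 2^6 = 64 truth assignments over (south, calm, hot, down, snow, east).
Split on hot. With hot = 1, the clauses containing hot are satisfied and hot' drops from the rest; 1 of the 2^5 = 32 assignments to the other variables satisfy what remains.
With hot = 0, by the same count on the reduced clause set, 0 assignments work.
(One model: south=F, calm=F, hot=T, down=F, snow=T, east=T.)
Total: 1 + 0 = 1.

1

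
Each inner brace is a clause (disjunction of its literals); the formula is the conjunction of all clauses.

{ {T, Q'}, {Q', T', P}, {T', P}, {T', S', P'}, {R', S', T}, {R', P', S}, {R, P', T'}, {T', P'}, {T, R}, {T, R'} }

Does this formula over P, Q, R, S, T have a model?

No

Try T = 1.
Unit clause (P) forces P = 1.
Now (P') is unsatisfied and unit — conflict.
Undo T and try T = 0.
Unit clause (Q') forces Q = 0.
Unit clause (R) forces R = 1.
Now (R') is unsatisfied and unit — conflict.
Neither T = 1 nor T = 0 works.
No assignment satisfies every clause.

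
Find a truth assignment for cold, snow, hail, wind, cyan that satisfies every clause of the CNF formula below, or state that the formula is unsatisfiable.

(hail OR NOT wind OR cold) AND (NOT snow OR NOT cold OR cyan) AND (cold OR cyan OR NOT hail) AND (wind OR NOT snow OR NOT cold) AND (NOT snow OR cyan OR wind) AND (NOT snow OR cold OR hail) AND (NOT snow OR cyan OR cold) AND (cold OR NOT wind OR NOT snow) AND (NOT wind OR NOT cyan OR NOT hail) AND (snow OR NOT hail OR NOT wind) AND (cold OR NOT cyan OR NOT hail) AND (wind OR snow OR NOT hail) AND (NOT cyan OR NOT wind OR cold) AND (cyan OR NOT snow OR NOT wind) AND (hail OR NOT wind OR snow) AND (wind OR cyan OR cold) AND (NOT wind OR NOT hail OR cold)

Suppose hail = false.
Suppose wind = false.
Suppose snow = false.
Suppose cyan = true.
All clauses hold; cold can take either value.

cold ↦ false,  snow ↦ false,  hail ↦ false,  wind ↦ false,  cyan ↦ true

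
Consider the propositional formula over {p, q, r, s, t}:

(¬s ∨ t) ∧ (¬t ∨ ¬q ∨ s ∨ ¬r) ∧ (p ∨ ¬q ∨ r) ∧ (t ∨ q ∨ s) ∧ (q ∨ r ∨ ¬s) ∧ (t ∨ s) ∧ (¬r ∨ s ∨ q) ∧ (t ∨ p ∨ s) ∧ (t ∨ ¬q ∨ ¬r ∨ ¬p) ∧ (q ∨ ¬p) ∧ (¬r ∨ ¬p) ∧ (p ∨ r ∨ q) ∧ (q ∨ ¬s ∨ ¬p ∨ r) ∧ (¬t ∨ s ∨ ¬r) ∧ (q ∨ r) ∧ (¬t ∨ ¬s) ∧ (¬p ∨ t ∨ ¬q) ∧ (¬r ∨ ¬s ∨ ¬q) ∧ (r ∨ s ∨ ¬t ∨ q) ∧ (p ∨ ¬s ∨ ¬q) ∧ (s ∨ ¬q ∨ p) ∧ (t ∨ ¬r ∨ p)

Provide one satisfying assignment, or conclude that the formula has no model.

Suppose s = False.
Unit clause (t) forces t = True.
Unit clause (¬r) forces r = False.
Unit clause (q) forces q = True.
Unit clause (p) forces p = True.
This assignment satisfies each clause.

p=True; q=True; r=False; s=False; t=True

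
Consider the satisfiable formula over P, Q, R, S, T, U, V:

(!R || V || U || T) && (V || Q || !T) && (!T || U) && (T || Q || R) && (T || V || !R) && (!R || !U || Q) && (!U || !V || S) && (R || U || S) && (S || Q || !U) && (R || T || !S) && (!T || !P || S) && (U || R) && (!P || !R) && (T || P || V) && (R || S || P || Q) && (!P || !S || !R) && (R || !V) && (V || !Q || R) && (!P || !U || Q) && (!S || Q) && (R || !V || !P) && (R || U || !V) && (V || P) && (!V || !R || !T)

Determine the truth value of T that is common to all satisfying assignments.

Suppose T = true.
The clause (U) is unit, so U = true.
Try V = true.
The clause (S) is unit, so S = true.
The clause (R) is unit, so R = true.
That conflicts with the unit clause (!R).
Backtrack on V: now try V = false.
The clause (Q) is unit, so Q = true.
The clause (R) is unit, so R = true.
The clause (!P) is unit, so P = false.
That conflicts with the unit clause (P).
Neither V = true nor V = false works.
So every satisfying assignment has T = False.

False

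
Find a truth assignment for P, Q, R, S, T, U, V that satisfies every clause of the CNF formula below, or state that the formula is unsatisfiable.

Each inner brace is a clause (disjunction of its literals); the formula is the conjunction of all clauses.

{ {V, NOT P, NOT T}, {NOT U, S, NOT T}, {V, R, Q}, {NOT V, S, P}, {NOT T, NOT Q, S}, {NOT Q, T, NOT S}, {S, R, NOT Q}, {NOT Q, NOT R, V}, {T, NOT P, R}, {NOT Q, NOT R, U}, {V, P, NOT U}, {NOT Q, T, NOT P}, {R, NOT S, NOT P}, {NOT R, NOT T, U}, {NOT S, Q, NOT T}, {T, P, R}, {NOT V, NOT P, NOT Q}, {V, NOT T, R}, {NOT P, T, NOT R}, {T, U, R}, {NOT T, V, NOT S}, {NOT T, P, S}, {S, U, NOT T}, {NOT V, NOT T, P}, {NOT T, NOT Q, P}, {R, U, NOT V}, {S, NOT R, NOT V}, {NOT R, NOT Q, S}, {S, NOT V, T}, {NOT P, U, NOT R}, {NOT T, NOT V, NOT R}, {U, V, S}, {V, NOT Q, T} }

Try V = true.
Try S = true.
Try Q = false.
The clause (NOT T) is unit, so T = false.
Try P = false.
The clause (R) is unit, so R = true.
All clauses hold; U can take either value.

P: false, Q: false, R: true, S: true, T: false, U: true, V: true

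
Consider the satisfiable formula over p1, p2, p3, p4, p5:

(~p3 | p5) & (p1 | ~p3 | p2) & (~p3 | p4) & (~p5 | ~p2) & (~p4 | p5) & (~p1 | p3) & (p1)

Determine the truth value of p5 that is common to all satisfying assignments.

Suppose p5 = 0.
The clause (~p3) is unit, so p3 = 0.
The clause (~p4) is unit, so p4 = 0.
The clause (~p1) is unit, so p1 = 0.
Now (p1) is unsatisfied and unit — conflict.
So every satisfying assignment has p5 = True.

True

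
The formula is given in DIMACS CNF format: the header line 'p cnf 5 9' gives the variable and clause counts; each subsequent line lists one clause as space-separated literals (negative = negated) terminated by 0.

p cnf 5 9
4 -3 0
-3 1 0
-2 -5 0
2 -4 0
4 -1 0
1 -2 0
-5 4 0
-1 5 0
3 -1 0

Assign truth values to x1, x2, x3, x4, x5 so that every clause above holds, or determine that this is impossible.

Suppose x4 = False.
From the singleton clause (¬x3), x3 = False.
From the singleton clause (¬x1), x1 = False.
From the singleton clause (¬x2), x2 = False.
From the singleton clause (¬x5), x5 = False.
All clauses are satisfied.

x1=False; x2=False; x3=False; x4=False; x5=False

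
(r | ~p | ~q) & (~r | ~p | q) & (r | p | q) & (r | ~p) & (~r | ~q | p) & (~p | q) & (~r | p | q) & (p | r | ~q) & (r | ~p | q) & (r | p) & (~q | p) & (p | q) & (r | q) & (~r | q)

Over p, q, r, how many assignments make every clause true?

1

There are 2^3 = 8 truth assignments over (p, q, r).
Check each against the 14 clauses (columns in the order p, q, r):
  F F F  ✗ fails (r | p | q)
  F F T  ✗ fails (~r | p | q)
  F T F  ✗ fails (p | r | ~q)
  F T T  ✗ fails (~r | ~q | p)
  T F F  ✗ fails (r | ~p)
  T F T  ✗ fails (~r | ~p | q)
  T T F  ✗ fails (r | ~p | ~q)
  T T T  ✓ satisfies all
1 of the 8 rows is a model.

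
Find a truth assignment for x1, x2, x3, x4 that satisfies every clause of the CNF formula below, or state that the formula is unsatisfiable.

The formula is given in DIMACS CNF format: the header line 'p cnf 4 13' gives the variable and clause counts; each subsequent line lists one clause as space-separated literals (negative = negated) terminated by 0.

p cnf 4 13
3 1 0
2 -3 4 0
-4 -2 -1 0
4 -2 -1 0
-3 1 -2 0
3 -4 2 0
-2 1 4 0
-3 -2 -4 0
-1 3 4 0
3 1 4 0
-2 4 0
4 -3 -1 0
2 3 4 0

x1: False,  x2: False,  x3: True,  x4: True

Try x3 = True.
Try x2 = False.
(x4) alone gives x4 = True.
All clauses hold; x1 can take either value.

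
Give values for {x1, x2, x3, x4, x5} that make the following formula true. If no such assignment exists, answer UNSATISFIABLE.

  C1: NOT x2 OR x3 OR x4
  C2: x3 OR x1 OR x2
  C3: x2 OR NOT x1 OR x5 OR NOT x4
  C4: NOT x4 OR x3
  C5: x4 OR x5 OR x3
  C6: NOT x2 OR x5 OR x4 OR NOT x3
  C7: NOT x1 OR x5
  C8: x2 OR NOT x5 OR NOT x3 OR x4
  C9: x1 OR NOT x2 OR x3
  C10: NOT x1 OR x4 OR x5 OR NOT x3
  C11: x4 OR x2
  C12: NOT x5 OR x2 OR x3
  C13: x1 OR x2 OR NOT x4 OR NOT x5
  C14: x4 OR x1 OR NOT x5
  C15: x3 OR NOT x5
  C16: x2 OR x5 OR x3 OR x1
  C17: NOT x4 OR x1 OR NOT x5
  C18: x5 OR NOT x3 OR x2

x1 ↦ true,  x2 ↦ true,  x3 ↦ true,  x4 ↦ false,  x5 ↦ true

Suppose x4 = false.
Unit clause (x2) forces x2 = true.
Unit clause (x3) forces x3 = true.
Unit clause (x5) forces x5 = true.
Unit clause (x1) forces x1 = true.
Every clause now holds.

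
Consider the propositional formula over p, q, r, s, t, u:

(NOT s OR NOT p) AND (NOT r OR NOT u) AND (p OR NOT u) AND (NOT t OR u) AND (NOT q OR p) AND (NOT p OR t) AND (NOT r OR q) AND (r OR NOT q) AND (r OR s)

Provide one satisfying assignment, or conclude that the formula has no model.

p ↦ false, q ↦ false, r ↦ false, s ↦ true, t ↦ false, u ↦ false

Try s = true.
Unit clause (NOT p) forces p = false.
Unit clause (NOT u) forces u = false.
Unit clause (NOT t) forces t = false.
Unit clause (NOT q) forces q = false.
Unit clause (NOT r) forces r = false.
This assignment satisfies each clause.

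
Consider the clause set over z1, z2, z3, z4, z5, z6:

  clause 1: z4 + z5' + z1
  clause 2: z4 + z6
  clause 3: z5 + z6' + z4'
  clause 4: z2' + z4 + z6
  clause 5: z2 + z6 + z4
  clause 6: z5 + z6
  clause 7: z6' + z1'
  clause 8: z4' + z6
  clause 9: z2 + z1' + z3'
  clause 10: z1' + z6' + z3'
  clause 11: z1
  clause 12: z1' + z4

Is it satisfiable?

(z1) alone gives z1 = 1.
(z6') alone gives z6 = 0.
(z4) alone gives z4 = 1.
Now (z4') is unsatisfied and unit — conflict.
No assignment satisfies every clause.

No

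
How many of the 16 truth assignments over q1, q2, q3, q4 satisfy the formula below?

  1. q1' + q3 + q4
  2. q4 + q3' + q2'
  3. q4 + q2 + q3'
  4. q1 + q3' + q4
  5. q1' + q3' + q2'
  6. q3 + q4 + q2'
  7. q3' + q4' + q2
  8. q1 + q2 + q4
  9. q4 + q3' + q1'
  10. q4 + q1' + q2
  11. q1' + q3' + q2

5

There are 2^4 = 16 truth assignments over (q1, q2, q3, q4).
Check each against the 11 clauses (columns in the order q1, q2, q3, q4):
  F F F F  ✗ fails (q1 + q2 + q4)
  F F F T  ✓ satisfies all
  F F T F  ✗ fails (q4 + q2 + q3')
  F F T T  ✗ fails (q3' + q4' + q2)
  F T F F  ✗ fails (q3 + q4 + q2')
  F T F T  ✓ satisfies all
  F T T F  ✗ fails (q4 + q3' + q2')
  F T T T  ✓ satisfies all
  T F F F  ✗ fails (q1' + q3 + q4)
  T F F T  ✓ satisfies all
  T F T F  ✗ fails (q4 + q2 + q3')
  T F T T  ✗ fails (q3' + q4' + q2)
  T T F F  ✗ fails (q1' + q3 + q4)
  T T F T  ✓ satisfies all
  T T T F  ✗ fails (q4 + q3' + q2')
  T T T T  ✗ fails (q1' + q3' + q2')
5 of the 16 rows are models.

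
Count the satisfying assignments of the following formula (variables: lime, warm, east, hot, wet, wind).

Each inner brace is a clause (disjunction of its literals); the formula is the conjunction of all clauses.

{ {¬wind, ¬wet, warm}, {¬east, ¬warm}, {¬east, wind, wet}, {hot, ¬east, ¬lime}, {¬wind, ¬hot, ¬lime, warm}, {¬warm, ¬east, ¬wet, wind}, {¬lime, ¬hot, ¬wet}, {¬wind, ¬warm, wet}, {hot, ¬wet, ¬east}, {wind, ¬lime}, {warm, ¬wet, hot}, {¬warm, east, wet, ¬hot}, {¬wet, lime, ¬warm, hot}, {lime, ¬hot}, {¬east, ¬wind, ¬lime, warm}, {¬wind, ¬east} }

5

There are 2^6 = 64 truth assignments over (lime, warm, east, hot, wet, wind).
Split on east. With east = True, the clauses containing east are satisfied and ¬east drops from the rest; 0 of the 2^5 = 32 assignments to the other variables satisfy what remains.
With east = False, by the same count on the reduced clause set, 5 assignments work.
(One model: lime=F, warm=F, east=F, hot=F, wet=F, wind=F.)
Total: 0 + 5 = 5.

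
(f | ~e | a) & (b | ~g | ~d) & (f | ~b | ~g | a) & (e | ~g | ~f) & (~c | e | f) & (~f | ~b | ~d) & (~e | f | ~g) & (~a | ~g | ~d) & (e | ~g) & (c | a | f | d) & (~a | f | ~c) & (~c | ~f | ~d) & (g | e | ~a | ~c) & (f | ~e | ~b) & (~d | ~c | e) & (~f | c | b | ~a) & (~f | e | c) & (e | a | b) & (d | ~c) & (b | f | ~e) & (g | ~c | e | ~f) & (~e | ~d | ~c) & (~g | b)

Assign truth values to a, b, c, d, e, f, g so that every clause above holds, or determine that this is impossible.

a=0, b=0, c=0, d=0, e=1, f=1, g=0

Suppose e = 1.
Suppose f = 1.
Suppose b = 0.
The clause (~g) is unit, so g = 0.
Suppose c = 0.
The clause (~a) is unit, so a = 0.
Every clause is now satisfied; d is unconstrained.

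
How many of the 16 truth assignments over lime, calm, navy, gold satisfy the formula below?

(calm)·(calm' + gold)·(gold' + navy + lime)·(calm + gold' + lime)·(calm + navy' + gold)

There are 2^4 = 16 truth assignments over (lime, calm, navy, gold).
Check each against the 5 clauses (columns in the order lime, calm, navy, gold):
  F F F F  ✗ fails (calm)
  F F F T  ✗ fails (calm)
  F F T F  ✗ fails (calm)
  F F T T  ✗ fails (calm)
  F T F F  ✗ fails (calm' + gold)
  F T F T  ✗ fails (gold' + navy + lime)
  F T T F  ✗ fails (calm' + gold)
  F T T T  ✓ satisfies all
  T F F F  ✗ fails (calm)
  T F F T  ✗ fails (calm)
  T F T F  ✗ fails (calm)
  T F T T  ✗ fails (calm)
  T T F F  ✗ fails (calm' + gold)
  T T F T  ✓ satisfies all
  T T T F  ✗ fails (calm' + gold)
  T T T T  ✓ satisfies all
3 of the 16 rows are models.

3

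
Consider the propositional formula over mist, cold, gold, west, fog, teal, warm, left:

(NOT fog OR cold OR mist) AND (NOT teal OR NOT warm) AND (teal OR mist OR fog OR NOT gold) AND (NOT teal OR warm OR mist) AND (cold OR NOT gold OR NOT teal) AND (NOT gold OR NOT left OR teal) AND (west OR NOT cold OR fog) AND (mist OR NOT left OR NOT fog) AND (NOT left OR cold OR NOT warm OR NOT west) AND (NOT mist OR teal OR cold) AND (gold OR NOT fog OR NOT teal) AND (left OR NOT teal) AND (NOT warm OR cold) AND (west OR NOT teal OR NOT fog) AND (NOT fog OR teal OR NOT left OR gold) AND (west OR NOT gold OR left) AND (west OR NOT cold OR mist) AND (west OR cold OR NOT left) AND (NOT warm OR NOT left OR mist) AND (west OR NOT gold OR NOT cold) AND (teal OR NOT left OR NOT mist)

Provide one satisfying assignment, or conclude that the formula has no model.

Try teal = false.
Try gold = false.
Try mist = true.
(cold) alone gives cold = true.
(NOT left) alone gives left = false.
Try west = true.
Every clause is now satisfied; fog, warm are unconstrained.

mist=true; cold=true; gold=false; west=true; fog=false; teal=false; warm=false; left=false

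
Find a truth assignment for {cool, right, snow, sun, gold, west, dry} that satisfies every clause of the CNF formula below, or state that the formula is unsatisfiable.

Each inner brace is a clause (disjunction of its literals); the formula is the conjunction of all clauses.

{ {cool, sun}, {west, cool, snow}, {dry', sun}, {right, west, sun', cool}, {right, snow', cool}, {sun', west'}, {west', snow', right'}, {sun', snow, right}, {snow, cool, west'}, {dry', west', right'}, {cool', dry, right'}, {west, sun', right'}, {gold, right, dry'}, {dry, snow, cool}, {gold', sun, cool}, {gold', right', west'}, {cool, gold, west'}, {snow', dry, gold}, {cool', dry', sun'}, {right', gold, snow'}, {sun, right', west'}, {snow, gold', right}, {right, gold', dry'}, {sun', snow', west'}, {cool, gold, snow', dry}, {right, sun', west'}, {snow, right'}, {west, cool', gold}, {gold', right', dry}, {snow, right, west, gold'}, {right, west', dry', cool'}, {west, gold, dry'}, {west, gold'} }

Suppose cool = 1.
Suppose dry = 0.
(right') alone gives right = 0.
Suppose sun = 0.
Suppose snow = 0.
(gold') alone gives gold = 0.
(west) alone gives west = 1.
Every clause now holds.

cool: 1; right: 0; snow: 0; sun: 0; gold: 0; west: 1; dry: 0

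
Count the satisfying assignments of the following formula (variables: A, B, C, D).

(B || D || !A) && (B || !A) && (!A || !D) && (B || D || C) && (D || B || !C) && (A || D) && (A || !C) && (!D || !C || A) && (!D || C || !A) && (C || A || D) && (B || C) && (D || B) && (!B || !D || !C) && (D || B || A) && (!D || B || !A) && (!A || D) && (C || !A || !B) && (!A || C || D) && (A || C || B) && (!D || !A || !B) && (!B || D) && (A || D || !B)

There are 2^4 = 16 truth assignments over (A, B, C, D).
Check each against the 22 clauses (columns in the order A, B, C, D):
  F F F F  ✗ fails (B || D || C)
  F F F T  ✗ fails (B || C)
  F F T F  ✗ fails (D || B || !C)
  F F T T  ✗ fails (A || !C)
  F T F F  ✗ fails (A || D)
  F T F T  ✓ satisfies all
  F T T F  ✗ fails (A || D)
  F T T T  ✗ fails (A || !C)
  T F F F  ✗ fails (B || D || !A)
  T F F T  ✗ fails (B || !A)
  T F T F  ✗ fails (B || D || !A)
  T F T T  ✗ fails (B || !A)
  T T F F  ✗ fails (!A || D)
  T T F T  ✗ fails (!A || !D)
  T T T F  ✗ fails (!A || D)
  T T T T  ✗ fails (!A || !D)
1 of the 16 rows is a model.

1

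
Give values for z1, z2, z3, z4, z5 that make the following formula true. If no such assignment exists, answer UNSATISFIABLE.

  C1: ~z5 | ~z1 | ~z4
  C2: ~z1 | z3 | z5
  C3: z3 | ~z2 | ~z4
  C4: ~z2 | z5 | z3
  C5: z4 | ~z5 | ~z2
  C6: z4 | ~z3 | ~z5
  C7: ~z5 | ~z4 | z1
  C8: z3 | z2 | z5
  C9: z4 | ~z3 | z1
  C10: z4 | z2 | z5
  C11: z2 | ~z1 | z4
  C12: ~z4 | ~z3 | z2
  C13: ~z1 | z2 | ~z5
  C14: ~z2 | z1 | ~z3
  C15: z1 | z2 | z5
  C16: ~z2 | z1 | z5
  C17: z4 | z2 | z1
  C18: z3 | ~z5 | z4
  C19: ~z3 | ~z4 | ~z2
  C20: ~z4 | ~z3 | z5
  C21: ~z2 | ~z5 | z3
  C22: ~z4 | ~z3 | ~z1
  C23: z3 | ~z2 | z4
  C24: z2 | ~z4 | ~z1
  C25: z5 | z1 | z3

z1=1; z2=1; z3=1; z4=0; z5=0

Suppose z5 = 0.
Suppose z1 = 1.
The clause (z3) is unit, so z3 = 1.
The clause (~z4) is unit, so z4 = 0.
The clause (z2) is unit, so z2 = 1.
Every clause now holds.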